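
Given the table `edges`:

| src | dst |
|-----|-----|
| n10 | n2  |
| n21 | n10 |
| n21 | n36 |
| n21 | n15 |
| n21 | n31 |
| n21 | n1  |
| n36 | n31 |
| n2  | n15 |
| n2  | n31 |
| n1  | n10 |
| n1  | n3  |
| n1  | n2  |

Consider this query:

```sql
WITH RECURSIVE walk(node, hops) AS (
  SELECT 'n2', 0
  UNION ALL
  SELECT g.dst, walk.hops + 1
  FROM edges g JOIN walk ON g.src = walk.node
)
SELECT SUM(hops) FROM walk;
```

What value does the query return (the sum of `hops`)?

Base: (n2, hops=0).
Iteration 1: edges from {n2} -> (n15, hops=1), (n31, hops=1).
Iteration 2: no outgoing edges from {n15,n31}; recursion stops.
SUM(hops) = 0 + 1 + 1 = 2.

2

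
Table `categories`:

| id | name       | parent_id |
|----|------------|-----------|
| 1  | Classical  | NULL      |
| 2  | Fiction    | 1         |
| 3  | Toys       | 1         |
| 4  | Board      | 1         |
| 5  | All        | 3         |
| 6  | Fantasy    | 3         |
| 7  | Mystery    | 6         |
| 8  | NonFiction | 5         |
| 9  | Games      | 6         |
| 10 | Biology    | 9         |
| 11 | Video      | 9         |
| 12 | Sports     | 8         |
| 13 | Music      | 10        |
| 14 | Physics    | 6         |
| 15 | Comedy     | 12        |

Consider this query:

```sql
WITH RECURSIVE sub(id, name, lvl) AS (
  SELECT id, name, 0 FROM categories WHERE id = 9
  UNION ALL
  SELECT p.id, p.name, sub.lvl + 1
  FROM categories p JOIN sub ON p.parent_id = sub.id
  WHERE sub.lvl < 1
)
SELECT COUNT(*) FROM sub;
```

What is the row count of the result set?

3

Base: id=9 (Games) at lvl 0.
Iteration 1: rows with parent_id in {9} -> Biology (id 10, lvl 1), Video (id 11, lvl 1).
Iteration 2: lvl < 1 fails for all current rows; recursion stops.
Total rows emitted: 3.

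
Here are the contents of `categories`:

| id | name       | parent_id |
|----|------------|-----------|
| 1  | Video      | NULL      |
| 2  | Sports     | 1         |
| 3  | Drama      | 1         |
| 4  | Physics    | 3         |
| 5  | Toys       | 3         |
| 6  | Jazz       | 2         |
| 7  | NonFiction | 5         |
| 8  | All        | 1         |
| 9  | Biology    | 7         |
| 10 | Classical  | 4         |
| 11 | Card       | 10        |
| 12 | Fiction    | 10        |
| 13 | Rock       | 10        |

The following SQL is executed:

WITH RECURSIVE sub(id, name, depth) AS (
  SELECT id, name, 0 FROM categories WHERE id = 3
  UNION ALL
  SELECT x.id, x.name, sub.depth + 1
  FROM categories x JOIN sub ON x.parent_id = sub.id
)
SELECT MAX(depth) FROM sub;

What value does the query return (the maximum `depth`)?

3

Base: id=3 (Drama) at depth 0.
Iteration 1: rows with parent_id in {3} -> Physics (id 4, depth 1), Toys (id 5, depth 1).
Iteration 2: rows with parent_id in {4,5} -> NonFiction (id 7, depth 2), Classical (id 10, depth 2).
Iteration 3: rows with parent_id in {7,10} -> Biology (id 9, depth 3), Card (id 11, depth 3), Fiction (id 12, depth 3), Rock (id 13, depth 3).
Iteration 4: no rows with parent_id in {9,11,12,13}; recursion stops.
depth values: 0, 1, 1, 2, 2, 3, 3, 3, 3; the maximum is 3.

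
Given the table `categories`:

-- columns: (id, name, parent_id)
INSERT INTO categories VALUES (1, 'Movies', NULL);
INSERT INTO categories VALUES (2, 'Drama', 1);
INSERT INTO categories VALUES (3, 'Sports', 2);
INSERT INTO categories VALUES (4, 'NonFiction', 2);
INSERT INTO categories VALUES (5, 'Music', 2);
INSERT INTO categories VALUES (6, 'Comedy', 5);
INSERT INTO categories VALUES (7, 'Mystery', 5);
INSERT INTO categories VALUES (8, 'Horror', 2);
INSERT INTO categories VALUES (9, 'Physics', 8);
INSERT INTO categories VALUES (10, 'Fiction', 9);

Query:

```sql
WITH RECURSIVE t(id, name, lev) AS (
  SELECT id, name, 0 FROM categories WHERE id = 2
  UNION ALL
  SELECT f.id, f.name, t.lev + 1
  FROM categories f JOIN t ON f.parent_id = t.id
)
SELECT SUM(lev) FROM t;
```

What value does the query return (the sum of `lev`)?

13

Base: id=2 (Drama) at lev 0.
Iteration 1: rows with parent_id in {2} -> Sports (id 3, lev 1), NonFiction (id 4, lev 1), Music (id 5, lev 1), Horror (id 8, lev 1).
Iteration 2: rows with parent_id in {3,4,5,8} -> Comedy (id 6, lev 2), Mystery (id 7, lev 2), Physics (id 9, lev 2).
Iteration 3: rows with parent_id in {6,7,9} -> Fiction (id 10, lev 3).
Iteration 4: no rows with parent_id in {10}; recursion stops.
SUM(lev) = 0 + 1 + 1 + 1 + 1 + 2 + 2 + 2 + 3 = 13.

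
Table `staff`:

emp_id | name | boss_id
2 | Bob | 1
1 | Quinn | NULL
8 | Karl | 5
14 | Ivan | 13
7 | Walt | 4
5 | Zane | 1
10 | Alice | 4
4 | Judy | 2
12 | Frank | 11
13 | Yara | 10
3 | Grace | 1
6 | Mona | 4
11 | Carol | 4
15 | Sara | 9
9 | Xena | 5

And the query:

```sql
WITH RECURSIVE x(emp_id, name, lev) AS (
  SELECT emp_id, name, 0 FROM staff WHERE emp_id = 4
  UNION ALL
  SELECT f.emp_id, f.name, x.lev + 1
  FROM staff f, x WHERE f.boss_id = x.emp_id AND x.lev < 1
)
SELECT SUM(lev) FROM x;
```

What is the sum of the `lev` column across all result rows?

4

Base: emp_id=4 (Judy) at lev 0.
Iteration 1: rows with boss_id in {4} -> Mona (id 6, lev 1), Walt (id 7, lev 1), Alice (id 10, lev 1), Carol (id 11, lev 1).
Iteration 2: lev < 1 fails for all current rows; recursion stops.
SUM(lev) = 0 + 1 + 1 + 1 + 1 = 4.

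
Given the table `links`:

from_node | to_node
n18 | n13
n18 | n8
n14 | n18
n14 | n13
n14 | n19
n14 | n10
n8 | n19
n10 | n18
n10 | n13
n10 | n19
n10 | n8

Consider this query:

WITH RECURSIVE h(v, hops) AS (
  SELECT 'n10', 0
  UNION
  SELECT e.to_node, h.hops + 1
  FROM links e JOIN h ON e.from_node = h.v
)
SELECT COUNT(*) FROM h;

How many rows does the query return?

Base: (n10, hops=0).
Iteration 1: edges from {n10} -> (n13, hops=1), (n18, hops=1), (n19, hops=1), (n8, hops=1).
Iteration 2: edges from {n13,n18,n19,n8} -> (n13, hops=2), (n19, hops=2), (n8, hops=2).
Iteration 3: edges from {n13,n19,n8} -> (n19, hops=3).
Iteration 4: no outgoing edges from {n19}; recursion stops.
Total rows emitted: 9.

9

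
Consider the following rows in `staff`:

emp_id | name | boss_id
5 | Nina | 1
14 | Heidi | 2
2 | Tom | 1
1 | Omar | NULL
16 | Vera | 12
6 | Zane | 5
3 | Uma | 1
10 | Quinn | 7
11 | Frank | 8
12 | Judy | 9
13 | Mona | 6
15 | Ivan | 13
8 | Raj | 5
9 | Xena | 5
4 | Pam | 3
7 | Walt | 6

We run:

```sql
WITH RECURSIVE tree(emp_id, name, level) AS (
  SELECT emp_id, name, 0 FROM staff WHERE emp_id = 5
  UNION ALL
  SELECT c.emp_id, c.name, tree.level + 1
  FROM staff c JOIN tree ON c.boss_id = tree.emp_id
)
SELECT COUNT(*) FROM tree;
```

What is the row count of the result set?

Base: emp_id=5 (Nina) at level 0.
Iteration 1: rows with boss_id in {5} -> Zane (id 6, level 1), Raj (id 8, level 1), Xena (id 9, level 1).
Iteration 2: rows with boss_id in {6,8,9} -> Walt (id 7, level 2), Frank (id 11, level 2), Judy (id 12, level 2), Mona (id 13, level 2).
Iteration 3: rows with boss_id in {7,11,12,13} -> Quinn (id 10, level 3), Ivan (id 15, level 3), Vera (id 16, level 3).
Iteration 4: no rows with boss_id in {10,15,16}; recursion stops.
Total rows emitted: 11.

11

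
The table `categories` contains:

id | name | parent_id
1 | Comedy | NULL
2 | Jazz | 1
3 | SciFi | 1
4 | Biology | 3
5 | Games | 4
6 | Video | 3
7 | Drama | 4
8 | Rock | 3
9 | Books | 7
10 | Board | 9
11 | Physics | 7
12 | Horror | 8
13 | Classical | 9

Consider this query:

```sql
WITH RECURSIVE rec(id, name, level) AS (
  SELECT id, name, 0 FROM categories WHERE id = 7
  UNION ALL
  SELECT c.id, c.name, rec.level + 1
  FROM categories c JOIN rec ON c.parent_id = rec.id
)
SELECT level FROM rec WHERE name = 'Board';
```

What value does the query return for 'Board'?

2

Base: id=7 (Drama) at level 0.
Iteration 1: rows with parent_id in {7} -> Books (id 9, level 1), Physics (id 11, level 1).
Iteration 2: rows with parent_id in {9,11} -> Board (id 10, level 2), Classical (id 13, level 2).
Iteration 3: no rows with parent_id in {10,13}; recursion stops.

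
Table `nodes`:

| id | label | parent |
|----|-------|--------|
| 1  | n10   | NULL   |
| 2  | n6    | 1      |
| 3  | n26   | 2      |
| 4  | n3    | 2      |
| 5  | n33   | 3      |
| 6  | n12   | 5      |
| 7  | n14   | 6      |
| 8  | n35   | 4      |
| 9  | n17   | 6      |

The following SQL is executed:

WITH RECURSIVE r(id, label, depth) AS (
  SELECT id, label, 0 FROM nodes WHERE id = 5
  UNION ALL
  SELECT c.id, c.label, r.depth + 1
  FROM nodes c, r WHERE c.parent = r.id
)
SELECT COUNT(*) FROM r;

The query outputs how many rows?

Base: id=5 (n33) at depth 0.
Iteration 1: rows with parent in {5} -> n12 (id 6, depth 1).
Iteration 2: rows with parent in {6} -> n14 (id 7, depth 2), n17 (id 9, depth 2).
Iteration 3: no rows with parent in {7,9}; recursion stops.
Total rows emitted: 4.

4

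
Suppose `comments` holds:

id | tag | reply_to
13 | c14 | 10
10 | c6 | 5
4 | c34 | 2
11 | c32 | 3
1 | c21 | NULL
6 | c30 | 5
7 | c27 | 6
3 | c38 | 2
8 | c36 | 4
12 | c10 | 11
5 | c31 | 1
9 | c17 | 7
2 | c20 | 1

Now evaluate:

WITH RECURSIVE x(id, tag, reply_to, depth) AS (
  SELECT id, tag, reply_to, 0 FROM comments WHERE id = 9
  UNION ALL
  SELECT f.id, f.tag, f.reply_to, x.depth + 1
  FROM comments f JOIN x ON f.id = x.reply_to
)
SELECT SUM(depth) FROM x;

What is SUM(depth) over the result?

Base: id=9 (c17), reply_to=7, depth 0.
Iteration 1: join on id=7 -> c27 (id 7, reply_to=6, depth 1).
Iteration 2: join on id=6 -> c30 (id 6, reply_to=5, depth 2).
Iteration 3: join on id=5 -> c31 (id 5, reply_to=1, depth 3).
Iteration 4: join on id=1 -> c21 (id 1, reply_to=NULL, depth 4).
Iteration 5: reply_to is NULL; no match; recursion stops.
SUM(depth) = 0 + 1 + 2 + 3 + 4 = 10.

10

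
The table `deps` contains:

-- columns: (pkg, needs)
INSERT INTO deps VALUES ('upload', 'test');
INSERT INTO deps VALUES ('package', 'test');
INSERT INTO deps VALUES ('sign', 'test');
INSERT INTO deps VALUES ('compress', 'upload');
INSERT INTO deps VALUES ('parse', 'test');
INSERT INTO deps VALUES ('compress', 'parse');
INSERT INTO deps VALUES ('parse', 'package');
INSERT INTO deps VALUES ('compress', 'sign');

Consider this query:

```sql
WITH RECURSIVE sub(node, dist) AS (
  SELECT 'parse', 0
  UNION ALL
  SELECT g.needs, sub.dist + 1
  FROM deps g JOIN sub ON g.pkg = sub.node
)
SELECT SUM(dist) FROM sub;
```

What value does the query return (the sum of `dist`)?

Base: (parse, dist=0).
Iteration 1: edges from {parse} -> (package, dist=1), (test, dist=1).
Iteration 2: edges from {package,test} -> (test, dist=2).
Iteration 3: no outgoing edges from {test}; recursion stops.
SUM(dist) = 0 + 1 + 1 + 2 = 4.

4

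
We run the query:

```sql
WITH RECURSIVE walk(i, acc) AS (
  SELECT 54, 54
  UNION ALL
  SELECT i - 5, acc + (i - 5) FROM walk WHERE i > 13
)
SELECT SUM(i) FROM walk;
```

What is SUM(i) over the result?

Base: i=54, acc=54.
Iteration 1: 54 > 13 holds -> i = 54 - 5 = 49, acc = 54 + 49 = 103.
Iteration 2: 49 > 13 holds -> i = 49 - 5 = 44, acc = 103 + 44 = 147.
Iteration 3: 44 > 13 holds -> i = 44 - 5 = 39, acc = 147 + 39 = 186.
Iteration 4: 39 > 13 holds -> i = 39 - 5 = 34, acc = 186 + 34 = 220.
Iteration 5: 34 > 13 holds -> i = 34 - 5 = 29, acc = 220 + 29 = 249.
Iteration 6: 29 > 13 holds -> i = 29 - 5 = 24, acc = 249 + 24 = 273.
Iteration 7: 24 > 13 holds -> i = 24 - 5 = 19, acc = 273 + 19 = 292.
Iteration 8: 19 > 13 holds -> i = 19 - 5 = 14, acc = 292 + 14 = 306.
Iteration 9: 14 > 13 holds -> i = 14 - 5 = 9, acc = 306 + 9 = 315.
Iteration 10: 9 > 13 fails; recursion stops.
SUM(i) = 54 + 49 + 44 + 39 + 34 + 29 + 24 + 19 + 14 + 9 = 315.

315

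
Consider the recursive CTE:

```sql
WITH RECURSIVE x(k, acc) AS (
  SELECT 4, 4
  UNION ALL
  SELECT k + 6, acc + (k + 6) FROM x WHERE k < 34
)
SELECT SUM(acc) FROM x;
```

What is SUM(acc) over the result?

294

Base: k=4, acc=4.
Iteration 1: 4 < 34 holds -> k = 4 + 6 = 10, acc = 4 + 10 = 14.
Iteration 2: 10 < 34 holds -> k = 10 + 6 = 16, acc = 14 + 16 = 30.
Iteration 3: 16 < 34 holds -> k = 16 + 6 = 22, acc = 30 + 22 = 52.
Iteration 4: 22 < 34 holds -> k = 22 + 6 = 28, acc = 52 + 28 = 80.
Iteration 5: 28 < 34 holds -> k = 28 + 6 = 34, acc = 80 + 34 = 114.
Iteration 6: 34 < 34 fails; recursion stops.
SUM(acc) = 4 + 14 + 30 + 52 + 80 + 114 = 294.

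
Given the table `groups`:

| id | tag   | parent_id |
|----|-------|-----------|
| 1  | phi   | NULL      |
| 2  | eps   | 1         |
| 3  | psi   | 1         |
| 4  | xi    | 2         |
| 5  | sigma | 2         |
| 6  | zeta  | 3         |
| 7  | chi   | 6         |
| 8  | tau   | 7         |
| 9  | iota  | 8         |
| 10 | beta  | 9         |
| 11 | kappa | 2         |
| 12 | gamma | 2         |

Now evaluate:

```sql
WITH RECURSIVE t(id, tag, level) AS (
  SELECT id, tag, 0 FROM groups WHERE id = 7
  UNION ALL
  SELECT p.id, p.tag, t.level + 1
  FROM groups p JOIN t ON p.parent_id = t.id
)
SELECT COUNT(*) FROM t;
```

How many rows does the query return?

4

Base: id=7 (chi) at level 0.
Iteration 1: rows with parent_id in {7} -> tau (id 8, level 1).
Iteration 2: rows with parent_id in {8} -> iota (id 9, level 2).
Iteration 3: rows with parent_id in {9} -> beta (id 10, level 3).
Iteration 4: no rows with parent_id in {10}; recursion stops.
Total rows emitted: 4.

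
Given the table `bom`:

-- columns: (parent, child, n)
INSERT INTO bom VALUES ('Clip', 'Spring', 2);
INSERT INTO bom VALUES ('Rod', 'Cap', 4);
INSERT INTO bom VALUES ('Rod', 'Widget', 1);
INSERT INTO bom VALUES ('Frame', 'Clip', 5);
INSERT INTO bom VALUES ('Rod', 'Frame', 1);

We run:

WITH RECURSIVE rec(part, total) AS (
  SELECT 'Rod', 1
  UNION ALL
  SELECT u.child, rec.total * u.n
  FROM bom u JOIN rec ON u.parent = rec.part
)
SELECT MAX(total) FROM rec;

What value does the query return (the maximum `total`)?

10

Base: (Rod, total=1).
Iteration 1: components of {Rod} -> Cap = 1*4 = 4, Frame = 1*1 = 1, Widget = 1*1 = 1.
Iteration 2: components of {Cap,Frame,Widget} -> Clip = 1*5 = 5.
Iteration 3: components of {Clip} -> Spring = 5*2 = 10.
Iteration 4: no further components; recursion stops.
total values: 1, 1, 1, 4, 5, 10; the maximum is 10.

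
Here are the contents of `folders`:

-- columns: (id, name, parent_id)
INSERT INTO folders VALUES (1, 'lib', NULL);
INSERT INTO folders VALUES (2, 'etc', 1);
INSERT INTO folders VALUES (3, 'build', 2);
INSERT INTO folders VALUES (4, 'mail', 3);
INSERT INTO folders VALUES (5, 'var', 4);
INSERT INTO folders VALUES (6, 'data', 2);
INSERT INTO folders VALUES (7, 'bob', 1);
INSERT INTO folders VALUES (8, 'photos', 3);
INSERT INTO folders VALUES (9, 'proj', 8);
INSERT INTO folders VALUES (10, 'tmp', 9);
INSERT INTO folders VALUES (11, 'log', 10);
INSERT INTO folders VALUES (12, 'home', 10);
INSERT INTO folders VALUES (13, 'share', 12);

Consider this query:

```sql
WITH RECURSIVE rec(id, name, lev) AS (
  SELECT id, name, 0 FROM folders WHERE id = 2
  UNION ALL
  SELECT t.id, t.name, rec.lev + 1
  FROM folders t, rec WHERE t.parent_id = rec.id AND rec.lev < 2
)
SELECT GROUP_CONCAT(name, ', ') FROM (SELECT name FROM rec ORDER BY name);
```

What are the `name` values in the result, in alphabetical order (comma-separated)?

Base: id=2 (etc) at lev 0.
Iteration 1: rows with parent_id in {2} -> build (id 3, lev 1), data (id 6, lev 1).
Iteration 2: rows with parent_id in {3,6} -> mail (id 4, lev 2), photos (id 8, lev 2).
Iteration 3: lev < 2 fails for all current rows; recursion stops.

build, data, etc, mail, photos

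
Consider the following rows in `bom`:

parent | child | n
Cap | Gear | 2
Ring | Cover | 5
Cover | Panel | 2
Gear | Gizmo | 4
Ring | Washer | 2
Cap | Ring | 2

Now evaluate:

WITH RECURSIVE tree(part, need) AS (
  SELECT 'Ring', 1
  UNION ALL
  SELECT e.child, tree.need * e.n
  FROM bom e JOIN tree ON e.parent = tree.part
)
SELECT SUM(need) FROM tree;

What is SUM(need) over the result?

Base: (Ring, need=1).
Iteration 1: components of {Ring} -> Cover = 1*5 = 5, Washer = 1*2 = 2.
Iteration 2: components of {Cover,Washer} -> Panel = 5*2 = 10.
Iteration 3: no further components; recursion stops.
SUM(need) = 1 + 5 + 2 + 10 = 18.

18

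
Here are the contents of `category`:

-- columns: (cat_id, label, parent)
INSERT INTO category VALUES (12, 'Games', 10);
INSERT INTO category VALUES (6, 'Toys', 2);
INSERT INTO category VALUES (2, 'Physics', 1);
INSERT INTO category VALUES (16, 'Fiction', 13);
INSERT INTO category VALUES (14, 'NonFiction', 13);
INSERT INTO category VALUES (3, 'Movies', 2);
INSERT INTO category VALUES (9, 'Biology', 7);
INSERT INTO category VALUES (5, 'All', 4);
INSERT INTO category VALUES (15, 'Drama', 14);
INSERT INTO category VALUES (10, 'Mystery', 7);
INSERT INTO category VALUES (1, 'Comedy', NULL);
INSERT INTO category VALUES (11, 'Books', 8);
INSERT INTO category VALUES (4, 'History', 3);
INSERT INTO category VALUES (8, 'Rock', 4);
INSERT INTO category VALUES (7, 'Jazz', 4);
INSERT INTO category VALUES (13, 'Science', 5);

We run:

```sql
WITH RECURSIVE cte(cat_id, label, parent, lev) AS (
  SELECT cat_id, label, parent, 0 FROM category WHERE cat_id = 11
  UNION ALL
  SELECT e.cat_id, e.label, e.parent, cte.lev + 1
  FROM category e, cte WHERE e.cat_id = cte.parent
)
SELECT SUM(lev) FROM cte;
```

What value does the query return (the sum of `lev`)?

15

Base: cat_id=11 (Books), parent=8, lev 0.
Iteration 1: join on cat_id=8 -> Rock (id 8, parent=4, lev 1).
Iteration 2: join on cat_id=4 -> History (id 4, parent=3, lev 2).
Iteration 3: join on cat_id=3 -> Movies (id 3, parent=2, lev 3).
Iteration 4: join on cat_id=2 -> Physics (id 2, parent=1, lev 4).
Iteration 5: join on cat_id=1 -> Comedy (id 1, parent=NULL, lev 5).
Iteration 6: parent is NULL; no match; recursion stops.
SUM(lev) = 0 + 1 + 2 + 3 + 4 + 5 = 15.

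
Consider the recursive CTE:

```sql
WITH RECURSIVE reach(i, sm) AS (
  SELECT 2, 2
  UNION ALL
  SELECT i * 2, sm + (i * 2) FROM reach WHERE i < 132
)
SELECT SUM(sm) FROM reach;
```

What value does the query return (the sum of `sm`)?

1004

Base: i=2, sm=2.
Iteration 1: 2 < 132 holds -> i = 2 * 2 = 4, sm = 2 + 4 = 6.
Iteration 2: 4 < 132 holds -> i = 4 * 2 = 8, sm = 6 + 8 = 14.
Iteration 3: 8 < 132 holds -> i = 8 * 2 = 16, sm = 14 + 16 = 30.
Iteration 4: 16 < 132 holds -> i = 16 * 2 = 32, sm = 30 + 32 = 62.
Iteration 5: 32 < 132 holds -> i = 32 * 2 = 64, sm = 62 + 64 = 126.
Iteration 6: 64 < 132 holds -> i = 64 * 2 = 128, sm = 126 + 128 = 254.
Iteration 7: 128 < 132 holds -> i = 128 * 2 = 256, sm = 254 + 256 = 510.
Iteration 8: 256 < 132 fails; recursion stops.
SUM(sm) = 2 + 6 + 14 + 30 + 62 + 126 + 254 + 510 = 1004.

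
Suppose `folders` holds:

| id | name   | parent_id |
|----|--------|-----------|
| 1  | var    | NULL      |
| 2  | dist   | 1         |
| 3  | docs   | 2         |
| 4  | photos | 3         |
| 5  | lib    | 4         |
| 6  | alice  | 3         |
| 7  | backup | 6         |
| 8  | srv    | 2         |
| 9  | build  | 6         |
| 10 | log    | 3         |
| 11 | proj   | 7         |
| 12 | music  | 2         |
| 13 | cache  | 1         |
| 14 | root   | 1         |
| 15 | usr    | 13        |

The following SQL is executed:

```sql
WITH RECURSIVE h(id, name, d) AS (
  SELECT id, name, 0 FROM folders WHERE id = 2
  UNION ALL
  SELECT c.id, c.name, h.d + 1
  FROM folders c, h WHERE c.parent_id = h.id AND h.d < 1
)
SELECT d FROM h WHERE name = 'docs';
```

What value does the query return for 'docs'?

Base: id=2 (dist) at d 0.
Iteration 1: rows with parent_id in {2} -> docs (id 3, d 1), srv (id 8, d 1), music (id 12, d 1).
Iteration 2: d < 1 fails for all current rows; recursion stops.

1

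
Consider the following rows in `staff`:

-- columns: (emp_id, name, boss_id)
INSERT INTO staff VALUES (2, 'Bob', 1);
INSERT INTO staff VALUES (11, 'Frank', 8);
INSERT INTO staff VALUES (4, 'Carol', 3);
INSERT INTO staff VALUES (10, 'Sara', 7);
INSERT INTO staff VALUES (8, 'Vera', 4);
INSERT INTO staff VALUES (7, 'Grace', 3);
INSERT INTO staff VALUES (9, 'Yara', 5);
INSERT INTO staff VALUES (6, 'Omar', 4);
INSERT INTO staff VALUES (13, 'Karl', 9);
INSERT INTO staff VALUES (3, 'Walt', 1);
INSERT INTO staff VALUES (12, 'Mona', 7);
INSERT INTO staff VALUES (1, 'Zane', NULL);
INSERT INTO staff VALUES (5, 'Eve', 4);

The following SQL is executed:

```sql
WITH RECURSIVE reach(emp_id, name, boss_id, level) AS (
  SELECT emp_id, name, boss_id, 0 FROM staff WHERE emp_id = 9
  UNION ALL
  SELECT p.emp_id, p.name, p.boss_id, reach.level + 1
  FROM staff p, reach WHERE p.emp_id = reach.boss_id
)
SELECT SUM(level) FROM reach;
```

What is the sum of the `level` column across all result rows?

10

Base: emp_id=9 (Yara), boss_id=5, level 0.
Iteration 1: join on emp_id=5 -> Eve (id 5, boss_id=4, level 1).
Iteration 2: join on emp_id=4 -> Carol (id 4, boss_id=3, level 2).
Iteration 3: join on emp_id=3 -> Walt (id 3, boss_id=1, level 3).
Iteration 4: join on emp_id=1 -> Zane (id 1, boss_id=NULL, level 4).
Iteration 5: boss_id is NULL; no match; recursion stops.
SUM(level) = 0 + 1 + 2 + 3 + 4 = 10.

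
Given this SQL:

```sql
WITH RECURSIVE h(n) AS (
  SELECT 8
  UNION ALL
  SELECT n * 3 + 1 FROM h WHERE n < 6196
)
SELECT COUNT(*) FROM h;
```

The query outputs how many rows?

7

Base: n=8.
Iteration 1: 8 < 6196 holds -> n = 8 * 3 + 1 = 25.
Iteration 2: 25 < 6196 holds -> n = 25 * 3 + 1 = 76.
Iteration 3: 76 < 6196 holds -> n = 76 * 3 + 1 = 229.
Iteration 4: 229 < 6196 holds -> n = 229 * 3 + 1 = 688.
Iteration 5: 688 < 6196 holds -> n = 688 * 3 + 1 = 2065.
Iteration 6: 2065 < 6196 holds -> n = 2065 * 3 + 1 = 6196.
Iteration 7: 6196 < 6196 fails; recursion stops.
Total rows emitted: 7.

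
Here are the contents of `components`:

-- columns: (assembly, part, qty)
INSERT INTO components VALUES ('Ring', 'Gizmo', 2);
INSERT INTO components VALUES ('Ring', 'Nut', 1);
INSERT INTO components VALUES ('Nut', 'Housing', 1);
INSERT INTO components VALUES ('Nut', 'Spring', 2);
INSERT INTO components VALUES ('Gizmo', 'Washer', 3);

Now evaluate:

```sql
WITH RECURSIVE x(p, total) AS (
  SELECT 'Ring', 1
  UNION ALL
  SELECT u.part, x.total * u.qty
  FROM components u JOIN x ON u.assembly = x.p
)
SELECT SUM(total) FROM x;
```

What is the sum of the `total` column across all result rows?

Base: (Ring, total=1).
Iteration 1: components of {Ring} -> Gizmo = 1*2 = 2, Nut = 1*1 = 1.
Iteration 2: components of {Gizmo,Nut} -> Housing = 1*1 = 1, Spring = 1*2 = 2, Washer = 2*3 = 6.
Iteration 3: no further components; recursion stops.
SUM(total) = 1 + 2 + 1 + 6 + 1 + 2 = 13.

13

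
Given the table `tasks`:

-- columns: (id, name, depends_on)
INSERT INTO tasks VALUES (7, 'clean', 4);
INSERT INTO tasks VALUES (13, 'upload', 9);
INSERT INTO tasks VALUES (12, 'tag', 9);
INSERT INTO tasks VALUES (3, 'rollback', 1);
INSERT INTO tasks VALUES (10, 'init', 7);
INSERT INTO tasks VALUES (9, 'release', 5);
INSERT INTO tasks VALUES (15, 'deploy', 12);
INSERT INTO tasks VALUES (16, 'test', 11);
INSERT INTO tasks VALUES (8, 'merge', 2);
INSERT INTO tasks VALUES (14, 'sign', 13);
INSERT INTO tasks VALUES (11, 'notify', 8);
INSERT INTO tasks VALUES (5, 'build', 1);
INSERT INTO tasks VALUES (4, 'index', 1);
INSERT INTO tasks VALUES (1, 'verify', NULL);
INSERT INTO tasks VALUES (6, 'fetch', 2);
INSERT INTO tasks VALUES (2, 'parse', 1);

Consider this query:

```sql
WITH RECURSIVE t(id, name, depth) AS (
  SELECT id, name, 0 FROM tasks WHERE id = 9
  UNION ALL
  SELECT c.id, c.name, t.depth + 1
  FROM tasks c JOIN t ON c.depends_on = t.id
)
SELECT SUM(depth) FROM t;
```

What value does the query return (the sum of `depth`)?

6

Base: id=9 (release) at depth 0.
Iteration 1: rows with depends_on in {9} -> tag (id 12, depth 1), upload (id 13, depth 1).
Iteration 2: rows with depends_on in {12,13} -> sign (id 14, depth 2), deploy (id 15, depth 2).
Iteration 3: no rows with depends_on in {14,15}; recursion stops.
SUM(depth) = 0 + 1 + 1 + 2 + 2 = 6.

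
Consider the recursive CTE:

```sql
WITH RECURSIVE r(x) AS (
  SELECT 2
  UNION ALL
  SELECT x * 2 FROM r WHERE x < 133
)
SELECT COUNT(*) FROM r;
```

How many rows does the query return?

8

Base: x=2.
Iteration 1: 2 < 133 holds -> x = 2 * 2 = 4.
Iteration 2: 4 < 133 holds -> x = 4 * 2 = 8.
Iteration 3: 8 < 133 holds -> x = 8 * 2 = 16.
Iteration 4: 16 < 133 holds -> x = 16 * 2 = 32.
Iteration 5: 32 < 133 holds -> x = 32 * 2 = 64.
Iteration 6: 64 < 133 holds -> x = 64 * 2 = 128.
Iteration 7: 128 < 133 holds -> x = 128 * 2 = 256.
Iteration 8: 256 < 133 fails; recursion stops.
Total rows emitted: 8.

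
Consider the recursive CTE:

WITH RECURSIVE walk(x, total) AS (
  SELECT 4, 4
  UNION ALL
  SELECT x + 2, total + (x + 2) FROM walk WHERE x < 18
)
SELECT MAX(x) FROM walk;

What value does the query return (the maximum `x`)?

Base: x=4, total=4.
Iteration 1: 4 < 18 holds -> x = 4 + 2 = 6, total = 4 + 6 = 10.
Iteration 2: 6 < 18 holds -> x = 6 + 2 = 8, total = 10 + 8 = 18.
Iteration 3: 8 < 18 holds -> x = 8 + 2 = 10, total = 18 + 10 = 28.
Iteration 4: 10 < 18 holds -> x = 10 + 2 = 12, total = 28 + 12 = 40.
Iteration 5: 12 < 18 holds -> x = 12 + 2 = 14, total = 40 + 14 = 54.
Iteration 6: 14 < 18 holds -> x = 14 + 2 = 16, total = 54 + 16 = 70.
Iteration 7: 16 < 18 holds -> x = 16 + 2 = 18, total = 70 + 18 = 88.
Iteration 8: 18 < 18 fails; recursion stops.
x values: 4, 6, 8, 10, 12, 14, 16, 18; the maximum is 18.

18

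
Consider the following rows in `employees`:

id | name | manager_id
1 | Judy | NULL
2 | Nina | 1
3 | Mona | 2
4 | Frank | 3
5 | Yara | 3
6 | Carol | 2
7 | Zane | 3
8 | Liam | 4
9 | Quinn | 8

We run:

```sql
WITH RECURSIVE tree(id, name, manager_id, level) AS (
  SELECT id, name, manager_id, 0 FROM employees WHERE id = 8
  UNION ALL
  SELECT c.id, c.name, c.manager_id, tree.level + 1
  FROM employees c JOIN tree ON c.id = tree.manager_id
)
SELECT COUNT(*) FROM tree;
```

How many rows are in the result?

5

Base: id=8 (Liam), manager_id=4, level 0.
Iteration 1: join on id=4 -> Frank (id 4, manager_id=3, level 1).
Iteration 2: join on id=3 -> Mona (id 3, manager_id=2, level 2).
Iteration 3: join on id=2 -> Nina (id 2, manager_id=1, level 3).
Iteration 4: join on id=1 -> Judy (id 1, manager_id=NULL, level 4).
Iteration 5: manager_id is NULL; no match; recursion stops.
Total rows emitted: 5.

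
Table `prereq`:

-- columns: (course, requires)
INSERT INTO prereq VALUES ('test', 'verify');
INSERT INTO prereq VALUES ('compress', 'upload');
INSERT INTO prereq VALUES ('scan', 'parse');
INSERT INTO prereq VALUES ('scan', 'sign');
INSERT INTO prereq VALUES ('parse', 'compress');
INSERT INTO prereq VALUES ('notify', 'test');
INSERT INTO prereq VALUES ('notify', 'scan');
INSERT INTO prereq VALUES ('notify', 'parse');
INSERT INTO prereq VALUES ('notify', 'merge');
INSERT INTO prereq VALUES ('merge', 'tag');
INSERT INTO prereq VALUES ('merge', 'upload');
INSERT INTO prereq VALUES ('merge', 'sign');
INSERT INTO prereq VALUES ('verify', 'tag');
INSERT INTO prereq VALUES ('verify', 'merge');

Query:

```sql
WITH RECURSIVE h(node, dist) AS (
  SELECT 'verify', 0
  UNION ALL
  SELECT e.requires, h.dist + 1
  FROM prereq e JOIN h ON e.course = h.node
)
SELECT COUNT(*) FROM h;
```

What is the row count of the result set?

Base: (verify, dist=0).
Iteration 1: edges from {verify} -> (merge, dist=1), (tag, dist=1).
Iteration 2: edges from {merge,tag} -> (sign, dist=2), (tag, dist=2), (upload, dist=2).
Iteration 3: no outgoing edges from {sign,tag,upload}; recursion stops.
Total rows emitted: 6.

6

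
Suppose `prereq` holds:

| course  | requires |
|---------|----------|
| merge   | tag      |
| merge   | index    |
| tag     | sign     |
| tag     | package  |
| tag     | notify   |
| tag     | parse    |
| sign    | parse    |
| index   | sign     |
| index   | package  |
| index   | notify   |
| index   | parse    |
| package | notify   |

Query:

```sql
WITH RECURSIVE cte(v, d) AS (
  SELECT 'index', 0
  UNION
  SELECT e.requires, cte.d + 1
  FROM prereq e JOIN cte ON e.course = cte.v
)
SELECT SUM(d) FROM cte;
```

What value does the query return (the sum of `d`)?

8

Base: (index, d=0).
Iteration 1: edges from {index} -> (notify, d=1), (package, d=1), (parse, d=1), (sign, d=1).
Iteration 2: edges from {notify,package,parse,sign} -> (notify, d=2), (parse, d=2).
Iteration 3: no outgoing edges from {notify,parse}; recursion stops.
SUM(d) = 0 + 1 + 1 + 1 + 1 + 2 + 2 = 8.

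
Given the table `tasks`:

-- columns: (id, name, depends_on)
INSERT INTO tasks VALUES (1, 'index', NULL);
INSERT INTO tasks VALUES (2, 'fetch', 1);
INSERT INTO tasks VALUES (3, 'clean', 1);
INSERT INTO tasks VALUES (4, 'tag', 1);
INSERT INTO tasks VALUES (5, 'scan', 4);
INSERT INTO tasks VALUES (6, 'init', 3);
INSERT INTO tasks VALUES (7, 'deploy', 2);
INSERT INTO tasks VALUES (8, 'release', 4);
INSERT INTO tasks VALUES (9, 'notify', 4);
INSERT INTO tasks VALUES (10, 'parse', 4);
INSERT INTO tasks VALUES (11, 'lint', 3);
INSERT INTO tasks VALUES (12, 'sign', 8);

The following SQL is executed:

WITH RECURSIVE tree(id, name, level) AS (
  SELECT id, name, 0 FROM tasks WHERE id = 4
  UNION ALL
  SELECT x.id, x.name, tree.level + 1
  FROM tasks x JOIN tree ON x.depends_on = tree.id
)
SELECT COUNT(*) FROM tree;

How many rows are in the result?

6

Base: id=4 (tag) at level 0.
Iteration 1: rows with depends_on in {4} -> scan (id 5, level 1), release (id 8, level 1), notify (id 9, level 1), parse (id 10, level 1).
Iteration 2: rows with depends_on in {5,8,9,10} -> sign (id 12, level 2).
Iteration 3: no rows with depends_on in {12}; recursion stops.
Total rows emitted: 6.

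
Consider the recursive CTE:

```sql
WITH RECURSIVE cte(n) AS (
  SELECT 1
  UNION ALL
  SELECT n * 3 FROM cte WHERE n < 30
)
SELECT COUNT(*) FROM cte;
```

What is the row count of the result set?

5

Base: n=1.
Iteration 1: 1 < 30 holds -> n = 1 * 3 = 3.
Iteration 2: 3 < 30 holds -> n = 3 * 3 = 9.
Iteration 3: 9 < 30 holds -> n = 9 * 3 = 27.
Iteration 4: 27 < 30 holds -> n = 27 * 3 = 81.
Iteration 5: 81 < 30 fails; recursion stops.
Total rows emitted: 5.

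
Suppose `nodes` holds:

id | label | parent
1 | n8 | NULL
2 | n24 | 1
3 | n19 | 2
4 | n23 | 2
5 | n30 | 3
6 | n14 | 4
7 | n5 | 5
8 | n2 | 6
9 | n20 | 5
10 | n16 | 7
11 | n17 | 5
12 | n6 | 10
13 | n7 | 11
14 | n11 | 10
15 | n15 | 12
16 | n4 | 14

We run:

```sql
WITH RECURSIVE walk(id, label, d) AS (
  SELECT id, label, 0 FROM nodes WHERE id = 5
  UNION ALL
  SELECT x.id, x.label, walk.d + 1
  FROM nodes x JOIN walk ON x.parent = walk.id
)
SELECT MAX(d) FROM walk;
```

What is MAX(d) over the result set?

4

Base: id=5 (n30) at d 0.
Iteration 1: rows with parent in {5} -> n5 (id 7, d 1), n20 (id 9, d 1), n17 (id 11, d 1).
Iteration 2: rows with parent in {7,9,11} -> n16 (id 10, d 2), n7 (id 13, d 2).
Iteration 3: rows with parent in {10,13} -> n6 (id 12, d 3), n11 (id 14, d 3).
Iteration 4: rows with parent in {12,14} -> n15 (id 15, d 4), n4 (id 16, d 4).
Iteration 5: no rows with parent in {15,16}; recursion stops.
d values: 0, 1, 1, 1, 2, 2, 3, 3, 4, 4; the maximum is 4.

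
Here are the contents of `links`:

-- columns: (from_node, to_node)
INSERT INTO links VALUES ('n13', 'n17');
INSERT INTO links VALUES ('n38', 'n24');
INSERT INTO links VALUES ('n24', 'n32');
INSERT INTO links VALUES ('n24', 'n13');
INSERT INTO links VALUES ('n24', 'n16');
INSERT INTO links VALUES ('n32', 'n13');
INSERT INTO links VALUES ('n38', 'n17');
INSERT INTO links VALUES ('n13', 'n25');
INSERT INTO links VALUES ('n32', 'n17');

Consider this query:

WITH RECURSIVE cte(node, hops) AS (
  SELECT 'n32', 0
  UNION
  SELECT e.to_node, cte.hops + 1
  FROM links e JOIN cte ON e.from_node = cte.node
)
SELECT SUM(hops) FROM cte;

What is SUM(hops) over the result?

6

Base: (n32, hops=0).
Iteration 1: edges from {n32} -> (n13, hops=1), (n17, hops=1).
Iteration 2: edges from {n13,n17} -> (n17, hops=2), (n25, hops=2).
Iteration 3: no outgoing edges from {n17,n25}; recursion stops.
SUM(hops) = 0 + 1 + 1 + 2 + 2 = 6.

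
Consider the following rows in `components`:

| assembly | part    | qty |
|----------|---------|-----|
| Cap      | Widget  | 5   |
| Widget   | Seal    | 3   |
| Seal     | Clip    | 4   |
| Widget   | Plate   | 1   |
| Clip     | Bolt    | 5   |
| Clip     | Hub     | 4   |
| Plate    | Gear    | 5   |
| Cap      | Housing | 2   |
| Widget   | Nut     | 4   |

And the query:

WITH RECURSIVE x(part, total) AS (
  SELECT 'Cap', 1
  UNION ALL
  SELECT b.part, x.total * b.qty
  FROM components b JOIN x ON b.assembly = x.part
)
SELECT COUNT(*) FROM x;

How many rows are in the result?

10

Base: (Cap, total=1).
Iteration 1: components of {Cap} -> Housing = 1*2 = 2, Widget = 1*5 = 5.
Iteration 2: components of {Housing,Widget} -> Nut = 5*4 = 20, Plate = 5*1 = 5, Seal = 5*3 = 15.
Iteration 3: components of {Nut,Plate,Seal} -> Clip = 15*4 = 60, Gear = 5*5 = 25.
Iteration 4: components of {Clip,Gear} -> Bolt = 60*5 = 300, Hub = 60*4 = 240.
Iteration 5: no further components; recursion stops.
Total rows emitted: 10.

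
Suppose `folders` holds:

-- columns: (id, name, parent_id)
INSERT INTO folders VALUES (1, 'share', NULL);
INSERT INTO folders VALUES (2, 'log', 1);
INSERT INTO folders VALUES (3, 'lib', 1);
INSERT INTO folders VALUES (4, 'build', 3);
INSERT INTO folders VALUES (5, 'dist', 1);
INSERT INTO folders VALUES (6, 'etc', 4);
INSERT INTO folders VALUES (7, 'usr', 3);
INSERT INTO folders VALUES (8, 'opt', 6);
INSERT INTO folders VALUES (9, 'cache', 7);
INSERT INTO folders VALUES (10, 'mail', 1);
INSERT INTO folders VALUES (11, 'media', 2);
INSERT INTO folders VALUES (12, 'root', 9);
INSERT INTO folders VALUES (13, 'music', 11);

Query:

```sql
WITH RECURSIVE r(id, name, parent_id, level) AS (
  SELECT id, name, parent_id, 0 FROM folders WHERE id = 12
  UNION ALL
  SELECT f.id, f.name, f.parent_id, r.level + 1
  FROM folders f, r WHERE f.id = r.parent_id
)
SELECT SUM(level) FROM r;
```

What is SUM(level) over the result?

Base: id=12 (root), parent_id=9, level 0.
Iteration 1: join on id=9 -> cache (id 9, parent_id=7, level 1).
Iteration 2: join on id=7 -> usr (id 7, parent_id=3, level 2).
Iteration 3: join on id=3 -> lib (id 3, parent_id=1, level 3).
Iteration 4: join on id=1 -> share (id 1, parent_id=NULL, level 4).
Iteration 5: parent_id is NULL; no match; recursion stops.
SUM(level) = 0 + 1 + 2 + 3 + 4 = 10.

10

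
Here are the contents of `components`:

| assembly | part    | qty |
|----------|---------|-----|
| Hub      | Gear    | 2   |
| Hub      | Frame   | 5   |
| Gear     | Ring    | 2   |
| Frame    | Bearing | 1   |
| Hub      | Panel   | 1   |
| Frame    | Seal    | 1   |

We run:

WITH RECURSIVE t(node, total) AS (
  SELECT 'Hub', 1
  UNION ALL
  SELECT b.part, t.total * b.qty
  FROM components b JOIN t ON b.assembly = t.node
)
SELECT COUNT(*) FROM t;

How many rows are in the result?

Base: (Hub, total=1).
Iteration 1: components of {Hub} -> Frame = 1*5 = 5, Gear = 1*2 = 2, Panel = 1*1 = 1.
Iteration 2: components of {Frame,Gear,Panel} -> Bearing = 5*1 = 5, Ring = 2*2 = 4, Seal = 5*1 = 5.
Iteration 3: no further components; recursion stops.
Total rows emitted: 7.

7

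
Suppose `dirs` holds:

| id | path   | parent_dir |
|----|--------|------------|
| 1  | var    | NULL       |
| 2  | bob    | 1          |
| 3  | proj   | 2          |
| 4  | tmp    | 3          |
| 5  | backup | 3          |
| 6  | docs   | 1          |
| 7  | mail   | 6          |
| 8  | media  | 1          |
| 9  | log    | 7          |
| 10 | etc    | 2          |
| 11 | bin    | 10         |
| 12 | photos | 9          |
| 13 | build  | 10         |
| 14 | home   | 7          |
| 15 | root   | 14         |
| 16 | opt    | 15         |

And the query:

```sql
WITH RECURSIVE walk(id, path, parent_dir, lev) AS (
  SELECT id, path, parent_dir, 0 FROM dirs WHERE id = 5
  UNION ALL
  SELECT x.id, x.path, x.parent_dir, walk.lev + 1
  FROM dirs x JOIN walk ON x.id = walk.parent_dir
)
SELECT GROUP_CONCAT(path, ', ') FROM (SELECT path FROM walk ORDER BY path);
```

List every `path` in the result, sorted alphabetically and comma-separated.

backup, bob, proj, var

Base: id=5 (backup), parent_dir=3, lev 0.
Iteration 1: join on id=3 -> proj (id 3, parent_dir=2, lev 1).
Iteration 2: join on id=2 -> bob (id 2, parent_dir=1, lev 2).
Iteration 3: join on id=1 -> var (id 1, parent_dir=NULL, lev 3).
Iteration 4: parent_dir is NULL; no match; recursion stops.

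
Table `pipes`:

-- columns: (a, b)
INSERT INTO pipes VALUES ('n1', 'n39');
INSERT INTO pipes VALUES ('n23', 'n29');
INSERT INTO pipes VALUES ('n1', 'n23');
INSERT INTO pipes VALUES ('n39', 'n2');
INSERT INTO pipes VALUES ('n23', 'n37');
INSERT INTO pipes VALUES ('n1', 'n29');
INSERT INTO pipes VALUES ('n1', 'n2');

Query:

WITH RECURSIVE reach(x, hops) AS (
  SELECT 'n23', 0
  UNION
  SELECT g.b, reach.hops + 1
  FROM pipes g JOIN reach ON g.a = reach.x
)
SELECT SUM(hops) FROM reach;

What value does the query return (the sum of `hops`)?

Base: (n23, hops=0).
Iteration 1: edges from {n23} -> (n29, hops=1), (n37, hops=1).
Iteration 2: no outgoing edges from {n29,n37}; recursion stops.
SUM(hops) = 0 + 1 + 1 = 2.

2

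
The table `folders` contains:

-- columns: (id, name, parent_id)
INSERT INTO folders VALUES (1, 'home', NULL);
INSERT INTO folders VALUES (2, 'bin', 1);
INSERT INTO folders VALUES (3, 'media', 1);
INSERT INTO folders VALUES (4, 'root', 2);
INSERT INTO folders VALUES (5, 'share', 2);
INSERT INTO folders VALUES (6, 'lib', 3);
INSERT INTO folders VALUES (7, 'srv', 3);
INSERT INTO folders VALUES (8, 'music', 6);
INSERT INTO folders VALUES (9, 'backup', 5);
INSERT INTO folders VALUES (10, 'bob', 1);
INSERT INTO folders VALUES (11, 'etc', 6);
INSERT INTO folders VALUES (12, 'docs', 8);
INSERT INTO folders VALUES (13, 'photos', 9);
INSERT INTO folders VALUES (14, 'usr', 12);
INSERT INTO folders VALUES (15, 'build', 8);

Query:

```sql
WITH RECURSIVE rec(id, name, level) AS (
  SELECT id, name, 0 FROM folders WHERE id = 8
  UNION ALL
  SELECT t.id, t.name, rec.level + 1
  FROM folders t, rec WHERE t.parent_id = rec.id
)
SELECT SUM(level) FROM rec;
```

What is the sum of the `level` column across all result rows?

4

Base: id=8 (music) at level 0.
Iteration 1: rows with parent_id in {8} -> docs (id 12, level 1), build (id 15, level 1).
Iteration 2: rows with parent_id in {12,15} -> usr (id 14, level 2).
Iteration 3: no rows with parent_id in {14}; recursion stops.
SUM(level) = 0 + 1 + 1 + 2 = 4.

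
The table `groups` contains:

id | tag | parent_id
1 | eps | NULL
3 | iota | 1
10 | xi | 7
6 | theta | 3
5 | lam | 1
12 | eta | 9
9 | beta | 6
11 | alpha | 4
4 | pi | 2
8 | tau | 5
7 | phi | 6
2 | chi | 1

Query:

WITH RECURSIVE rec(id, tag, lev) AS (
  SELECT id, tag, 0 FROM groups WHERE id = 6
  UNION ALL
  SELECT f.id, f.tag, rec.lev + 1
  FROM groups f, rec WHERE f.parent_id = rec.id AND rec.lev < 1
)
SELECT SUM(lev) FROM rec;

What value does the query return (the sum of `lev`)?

Base: id=6 (theta) at lev 0.
Iteration 1: rows with parent_id in {6} -> phi (id 7, lev 1), beta (id 9, lev 1).
Iteration 2: lev < 1 fails for all current rows; recursion stops.
SUM(lev) = 0 + 1 + 1 = 2.

2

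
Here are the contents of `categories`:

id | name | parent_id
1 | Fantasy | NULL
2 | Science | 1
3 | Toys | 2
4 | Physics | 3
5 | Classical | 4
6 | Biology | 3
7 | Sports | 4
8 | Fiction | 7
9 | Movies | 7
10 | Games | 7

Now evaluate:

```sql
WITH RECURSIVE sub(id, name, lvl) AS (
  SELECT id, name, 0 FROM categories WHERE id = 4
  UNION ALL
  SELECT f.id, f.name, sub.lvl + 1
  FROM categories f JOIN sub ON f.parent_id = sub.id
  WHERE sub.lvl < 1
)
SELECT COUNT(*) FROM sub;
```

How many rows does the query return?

3

Base: id=4 (Physics) at lvl 0.
Iteration 1: rows with parent_id in {4} -> Classical (id 5, lvl 1), Sports (id 7, lvl 1).
Iteration 2: lvl < 1 fails for all current rows; recursion stops.
Total rows emitted: 3.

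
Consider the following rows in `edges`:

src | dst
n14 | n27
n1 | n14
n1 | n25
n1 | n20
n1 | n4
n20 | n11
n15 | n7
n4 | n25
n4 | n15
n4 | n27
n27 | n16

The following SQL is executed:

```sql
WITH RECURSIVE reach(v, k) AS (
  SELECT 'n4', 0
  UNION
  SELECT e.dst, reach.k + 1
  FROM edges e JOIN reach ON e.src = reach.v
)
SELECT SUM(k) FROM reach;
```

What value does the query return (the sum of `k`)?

Base: (n4, k=0).
Iteration 1: edges from {n4} -> (n15, k=1), (n25, k=1), (n27, k=1).
Iteration 2: edges from {n15,n25,n27} -> (n16, k=2), (n7, k=2).
Iteration 3: no outgoing edges from {n16,n7}; recursion stops.
SUM(k) = 0 + 1 + 1 + 1 + 2 + 2 = 7.

7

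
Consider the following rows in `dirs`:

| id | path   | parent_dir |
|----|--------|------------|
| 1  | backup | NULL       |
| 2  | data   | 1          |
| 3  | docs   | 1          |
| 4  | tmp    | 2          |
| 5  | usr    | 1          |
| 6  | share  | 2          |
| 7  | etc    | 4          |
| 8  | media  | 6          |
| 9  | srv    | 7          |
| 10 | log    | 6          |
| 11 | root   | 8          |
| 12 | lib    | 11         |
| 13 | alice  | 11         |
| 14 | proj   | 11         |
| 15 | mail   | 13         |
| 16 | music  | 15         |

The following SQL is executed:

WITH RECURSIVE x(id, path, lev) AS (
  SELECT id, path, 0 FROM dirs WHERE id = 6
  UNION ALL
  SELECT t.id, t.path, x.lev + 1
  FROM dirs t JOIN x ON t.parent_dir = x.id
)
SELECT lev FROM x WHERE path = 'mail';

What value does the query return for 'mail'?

4

Base: id=6 (share) at lev 0.
Iteration 1: rows with parent_dir in {6} -> media (id 8, lev 1), log (id 10, lev 1).
Iteration 2: rows with parent_dir in {8,10} -> root (id 11, lev 2).
Iteration 3: rows with parent_dir in {11} -> lib (id 12, lev 3), alice (id 13, lev 3), proj (id 14, lev 3).
Iteration 4: rows with parent_dir in {12,13,14} -> mail (id 15, lev 4).
Iteration 5: rows with parent_dir in {15} -> music (id 16, lev 5).
Iteration 6: no rows with parent_dir in {16}; recursion stops.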